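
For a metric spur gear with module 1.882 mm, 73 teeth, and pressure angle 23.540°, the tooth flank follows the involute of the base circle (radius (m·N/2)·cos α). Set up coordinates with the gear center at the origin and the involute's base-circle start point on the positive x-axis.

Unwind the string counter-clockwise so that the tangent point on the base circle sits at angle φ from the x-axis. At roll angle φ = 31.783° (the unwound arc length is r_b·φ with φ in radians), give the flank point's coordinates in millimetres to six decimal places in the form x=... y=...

x=71.933044 y=3.474168

pitch radius r_p = m·N/2 = 1.882·73/2 = 68.693000
base radius r_b = r_p·cos α = 68.693000·cos 23.540° = 62.976470
roll angle φ = 31.783° = 0.55471800 rad
x = r_b·(cos φ + φ·sin φ) = 62.976470·(0.85004901 + 0.55471800·0.52670360) = 71.933044
y = r_b·(sin φ − φ·cos φ) = 62.976470·(0.52670360 − 0.55471800·0.85004901) = 3.474168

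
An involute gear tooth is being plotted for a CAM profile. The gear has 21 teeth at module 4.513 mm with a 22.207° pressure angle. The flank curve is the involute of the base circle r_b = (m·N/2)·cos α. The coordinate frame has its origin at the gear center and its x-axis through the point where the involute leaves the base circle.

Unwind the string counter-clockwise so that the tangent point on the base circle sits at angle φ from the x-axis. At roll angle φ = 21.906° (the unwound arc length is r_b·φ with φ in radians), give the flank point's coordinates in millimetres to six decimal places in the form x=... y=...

pitch radius r_p = m·N/2 = 4.513·21/2 = 47.386500
base radius r_b = r_p·cos α = 47.386500·cos 22.207° = 43.871579
roll angle φ = 21.906° = 0.38233183 rad
x = r_b·(cos φ + φ·sin φ) = 43.871579·(0.92779719 + 0.38233183·0.37308494) = 46.961868
y = r_b·(sin φ − φ·cos φ) = 43.871579·(0.37308494 − 0.38233183·0.92779719) = 0.805419

x=46.961868 y=0.805419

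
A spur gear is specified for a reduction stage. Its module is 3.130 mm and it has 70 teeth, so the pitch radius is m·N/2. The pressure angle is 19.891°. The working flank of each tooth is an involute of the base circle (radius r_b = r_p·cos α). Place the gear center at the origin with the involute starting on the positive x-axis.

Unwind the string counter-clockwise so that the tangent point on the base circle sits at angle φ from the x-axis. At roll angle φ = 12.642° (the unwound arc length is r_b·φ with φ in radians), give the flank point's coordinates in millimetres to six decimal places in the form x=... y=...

x=105.491560 y=0.367063

pitch radius r_p = m·N/2 = 3.130·70/2 = 109.550000
base radius r_b = r_p·cos α = 109.550000·cos 19.891° = 103.014420
roll angle φ = 12.642° = 0.22064452 rad
x = r_b·(cos φ + φ·sin φ) = 103.014420·(0.97575659 + 0.22064452·0.21885857) = 105.491560
y = r_b·(sin φ − φ·cos φ) = 103.014420·(0.21885857 − 0.22064452·0.97575659) = 0.367063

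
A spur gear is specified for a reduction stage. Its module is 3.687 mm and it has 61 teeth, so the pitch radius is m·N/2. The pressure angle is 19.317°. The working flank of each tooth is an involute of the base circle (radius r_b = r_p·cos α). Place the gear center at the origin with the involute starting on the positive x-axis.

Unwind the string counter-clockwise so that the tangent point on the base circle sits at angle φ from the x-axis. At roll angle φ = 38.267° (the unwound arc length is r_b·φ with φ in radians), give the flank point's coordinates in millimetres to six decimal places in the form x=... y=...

pitch radius r_p = m·N/2 = 3.687·61/2 = 112.453500
base radius r_b = r_p·cos α = 112.453500·cos 19.317° = 106.122688
roll angle φ = 38.267° = 0.66788514 rad
x = r_b·(cos φ + φ·sin φ) = 106.122688·(0.78513321 + 0.66788514·0.61932693) = 127.216956
y = r_b·(sin φ − φ·cos φ) = 106.122688·(0.61932693 − 0.66788514·0.78513321) = 10.076150

x=127.216956 y=10.076150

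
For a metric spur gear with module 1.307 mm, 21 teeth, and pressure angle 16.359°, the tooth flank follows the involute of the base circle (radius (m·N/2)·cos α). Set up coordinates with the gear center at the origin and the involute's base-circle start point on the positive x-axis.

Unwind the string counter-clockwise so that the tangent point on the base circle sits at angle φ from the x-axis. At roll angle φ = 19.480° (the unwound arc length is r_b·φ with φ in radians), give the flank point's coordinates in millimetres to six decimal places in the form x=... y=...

x=13.907123 y=0.170516

pitch radius r_p = m·N/2 = 1.307·21/2 = 13.723500
base radius r_b = r_p·cos α = 13.723500·cos 16.359° = 13.167915
roll angle φ = 19.480° = 0.33999014 rad
x = r_b·(cos φ + φ·sin φ) = 13.167915·(0.94275795 + 0.33999014·0.33347779) = 13.907123
y = r_b·(sin φ − φ·cos φ) = 13.167915·(0.33347779 − 0.33999014·0.94275795) = 0.170516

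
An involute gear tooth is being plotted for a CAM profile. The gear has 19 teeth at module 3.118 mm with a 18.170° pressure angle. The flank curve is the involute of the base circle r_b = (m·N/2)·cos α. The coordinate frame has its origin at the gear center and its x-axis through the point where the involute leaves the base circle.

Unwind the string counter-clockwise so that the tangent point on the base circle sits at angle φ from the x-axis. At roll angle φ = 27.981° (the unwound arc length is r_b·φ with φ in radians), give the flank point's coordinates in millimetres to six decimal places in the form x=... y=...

x=31.302605 y=1.066823

pitch radius r_p = m·N/2 = 3.118·19/2 = 29.621000
base radius r_b = r_p·cos α = 29.621000·cos 18.170° = 28.143962
roll angle φ = 27.981° = 0.48836058 rad
x = r_b·(cos φ + φ·sin φ) = 28.143962·(0.88310323 + 0.48836058·0.46917874) = 31.302605
y = r_b·(sin φ − φ·cos φ) = 28.143962·(0.46917874 − 0.48836058·0.88310323) = 1.066823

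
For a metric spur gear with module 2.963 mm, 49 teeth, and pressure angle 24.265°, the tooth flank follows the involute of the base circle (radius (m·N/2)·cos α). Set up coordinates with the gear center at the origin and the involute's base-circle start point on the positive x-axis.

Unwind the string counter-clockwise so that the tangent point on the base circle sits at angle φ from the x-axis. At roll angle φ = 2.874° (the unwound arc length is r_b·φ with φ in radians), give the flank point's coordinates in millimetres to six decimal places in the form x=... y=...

pitch radius r_p = m·N/2 = 2.963·49/2 = 72.593500
base radius r_b = r_p·cos α = 72.593500·cos 24.265° = 66.180190
roll angle φ = 2.874° = 0.05016076 rad
x = r_b·(cos φ + φ·sin φ) = 66.180190·(0.99874221 + 0.05016076·0.05013973) = 66.263396
y = r_b·(sin φ − φ·cos φ) = 66.180190·(0.05013973 − 0.05016076·0.99874221) = 0.002783

x=66.263396 y=0.002783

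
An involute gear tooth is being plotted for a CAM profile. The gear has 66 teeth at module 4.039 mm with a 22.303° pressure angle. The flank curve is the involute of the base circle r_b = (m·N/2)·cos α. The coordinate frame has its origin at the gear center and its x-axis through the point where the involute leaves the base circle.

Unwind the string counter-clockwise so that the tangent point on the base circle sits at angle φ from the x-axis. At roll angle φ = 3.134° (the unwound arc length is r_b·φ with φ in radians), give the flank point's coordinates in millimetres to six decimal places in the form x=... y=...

pitch radius r_p = m·N/2 = 4.039·66/2 = 133.287000
base radius r_b = r_p·cos α = 133.287000·cos 22.303° = 123.315779
roll angle φ = 3.134° = 0.05469862 rad
x = r_b·(cos φ + φ·sin φ) = 123.315779·(0.99850440 + 0.05469862·0.05467135) = 123.500118
y = r_b·(sin φ − φ·cos φ) = 123.315779·(0.05467135 − 0.05469862·0.99850440) = 0.006725

x=123.500118 y=0.006725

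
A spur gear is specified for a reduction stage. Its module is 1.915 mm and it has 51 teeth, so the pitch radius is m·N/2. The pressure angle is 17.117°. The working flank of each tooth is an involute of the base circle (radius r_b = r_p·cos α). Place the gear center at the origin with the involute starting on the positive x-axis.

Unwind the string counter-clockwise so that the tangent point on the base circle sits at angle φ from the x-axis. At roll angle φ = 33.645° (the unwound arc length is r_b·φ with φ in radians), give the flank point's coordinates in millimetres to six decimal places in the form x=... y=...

x=54.035384 y=3.042675

pitch radius r_p = m·N/2 = 1.915·51/2 = 48.832500
base radius r_b = r_p·cos α = 48.832500·cos 17.117° = 46.669500
roll angle φ = 33.645° = 0.58721603 rad
x = r_b·(cos φ + φ·sin φ) = 46.669500·(0.83248635 + 0.58721603·0.55404555) = 54.035384
y = r_b·(sin φ − φ·cos φ) = 46.669500·(0.55404555 − 0.58721603·0.83248635) = 3.042675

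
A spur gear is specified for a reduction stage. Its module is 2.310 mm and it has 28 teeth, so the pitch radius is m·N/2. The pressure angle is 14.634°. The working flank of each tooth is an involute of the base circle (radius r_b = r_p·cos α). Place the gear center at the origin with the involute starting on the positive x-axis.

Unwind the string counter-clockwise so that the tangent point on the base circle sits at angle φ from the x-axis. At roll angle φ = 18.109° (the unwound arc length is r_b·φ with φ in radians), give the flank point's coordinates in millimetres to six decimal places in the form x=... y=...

x=32.814957 y=0.326037

pitch radius r_p = m·N/2 = 2.310·28/2 = 32.340000
base radius r_b = r_p·cos α = 32.340000·cos 14.634° = 31.290872
roll angle φ = 18.109° = 0.31606167 rad
x = r_b·(cos φ + φ·sin φ) = 31.290872·(0.95046692 + 0.31606167·0.31082573) = 32.814957
y = r_b·(sin φ − φ·cos φ) = 31.290872·(0.31082573 − 0.31606167·0.95046692) = 0.326037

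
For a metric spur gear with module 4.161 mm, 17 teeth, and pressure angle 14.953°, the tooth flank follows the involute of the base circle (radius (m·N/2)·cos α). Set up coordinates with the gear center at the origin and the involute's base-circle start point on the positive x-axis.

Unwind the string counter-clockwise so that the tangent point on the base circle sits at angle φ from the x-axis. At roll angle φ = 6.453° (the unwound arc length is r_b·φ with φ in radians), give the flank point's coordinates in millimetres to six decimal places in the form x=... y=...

x=34.386881 y=0.016252

pitch radius r_p = m·N/2 = 4.161·17/2 = 35.368500
base radius r_b = r_p·cos α = 35.368500·cos 14.953° = 34.170845
roll angle φ = 6.453° = 0.11262610 rad
x = r_b·(cos φ + φ·sin φ) = 34.170845·(0.99366438 + 0.11262610·0.11238814) = 34.386881
y = r_b·(sin φ − φ·cos φ) = 34.170845·(0.11238814 − 0.11262610·0.99366438) = 0.016252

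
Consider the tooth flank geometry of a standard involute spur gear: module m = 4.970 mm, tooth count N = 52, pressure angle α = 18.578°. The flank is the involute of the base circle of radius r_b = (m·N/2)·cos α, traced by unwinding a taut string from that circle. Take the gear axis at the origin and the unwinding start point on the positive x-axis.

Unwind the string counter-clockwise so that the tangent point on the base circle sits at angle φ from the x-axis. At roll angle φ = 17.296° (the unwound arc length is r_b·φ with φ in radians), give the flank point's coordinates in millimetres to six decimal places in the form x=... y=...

pitch radius r_p = m·N/2 = 4.970·52/2 = 129.220000
base radius r_b = r_p·cos α = 129.220000·cos 18.578° = 122.486451
roll angle φ = 17.296° = 0.30187215 rad
x = r_b·(cos φ + φ·sin φ) = 122.486451·(0.95478156 + 0.30187215·0.29730822) = 127.940849
y = r_b·(sin φ − φ·cos φ) = 122.486451·(0.29730822 − 0.30187215·0.95478156) = 1.112944

x=127.940849 y=1.112944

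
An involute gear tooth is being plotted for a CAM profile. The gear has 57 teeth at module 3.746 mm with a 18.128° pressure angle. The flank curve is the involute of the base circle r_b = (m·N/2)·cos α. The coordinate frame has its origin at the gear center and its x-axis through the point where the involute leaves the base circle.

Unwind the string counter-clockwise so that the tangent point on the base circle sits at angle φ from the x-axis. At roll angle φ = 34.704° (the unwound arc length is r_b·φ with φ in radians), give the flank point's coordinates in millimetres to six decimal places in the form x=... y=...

x=118.400950 y=7.243267

pitch radius r_p = m·N/2 = 3.746·57/2 = 106.761000
base radius r_b = r_p·cos α = 106.761000·cos 18.128° = 101.461789
roll angle φ = 34.704° = 0.60569906 rad
x = r_b·(cos φ + φ·sin φ) = 101.461789·(0.82210430 + 0.60569906·0.56933692) = 118.400950
y = r_b·(sin φ − φ·cos φ) = 101.461789·(0.56933692 − 0.60569906·0.82210430) = 7.243267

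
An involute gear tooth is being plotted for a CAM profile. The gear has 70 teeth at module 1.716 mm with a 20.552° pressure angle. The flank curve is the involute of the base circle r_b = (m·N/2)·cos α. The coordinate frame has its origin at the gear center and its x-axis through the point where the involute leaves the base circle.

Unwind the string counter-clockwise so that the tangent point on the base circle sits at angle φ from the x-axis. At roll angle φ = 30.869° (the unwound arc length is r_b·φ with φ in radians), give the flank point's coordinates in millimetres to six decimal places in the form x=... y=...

pitch radius r_p = m·N/2 = 1.716·70/2 = 60.060000
base radius r_b = r_p·cos α = 60.060000·cos 20.552° = 56.237419
roll angle φ = 30.869° = 0.53876569 rad
x = r_b·(cos φ + φ·sin φ) = 56.237419·(0.85834263 + 0.53876569·0.51307692) = 63.816585
y = r_b·(sin φ − φ·cos φ) = 56.237419·(0.51307692 − 0.53876569·0.85834263) = 2.847377

x=63.816585 y=2.847377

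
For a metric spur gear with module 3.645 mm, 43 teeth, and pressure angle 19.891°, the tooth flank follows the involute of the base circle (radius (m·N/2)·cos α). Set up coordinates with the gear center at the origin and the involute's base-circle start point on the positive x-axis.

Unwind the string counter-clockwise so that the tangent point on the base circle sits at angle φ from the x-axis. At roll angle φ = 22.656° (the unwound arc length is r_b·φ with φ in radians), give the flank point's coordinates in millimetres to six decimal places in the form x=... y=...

pitch radius r_p = m·N/2 = 3.645·43/2 = 78.367500
base radius r_b = r_p·cos α = 78.367500·cos 19.891° = 73.692219
roll angle φ = 22.656° = 0.39542180 rad
x = r_b·(cos φ + φ·sin φ) = 73.692219·(0.92283417 + 0.39542180·0.38519747) = 79.230163
y = r_b·(sin φ − φ·cos φ) = 73.692219·(0.38519747 − 0.39542180·0.92283417) = 1.495121

x=79.230163 y=1.495121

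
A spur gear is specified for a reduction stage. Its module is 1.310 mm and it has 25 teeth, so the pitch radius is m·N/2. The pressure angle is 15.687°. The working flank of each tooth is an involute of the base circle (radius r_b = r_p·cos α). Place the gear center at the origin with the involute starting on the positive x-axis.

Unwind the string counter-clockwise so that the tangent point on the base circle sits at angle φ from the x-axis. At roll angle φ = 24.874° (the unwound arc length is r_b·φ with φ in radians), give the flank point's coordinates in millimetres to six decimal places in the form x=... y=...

x=17.181447 y=0.421926

pitch radius r_p = m·N/2 = 1.310·25/2 = 16.375000
base radius r_b = r_p·cos α = 16.375000·cos 15.687° = 15.765082
roll angle φ = 24.874° = 0.43413320 rad
x = r_b·(cos φ + φ·sin φ) = 15.765082·(0.90723498 + 0.43413320·0.42062417) = 17.181447
y = r_b·(sin φ − φ·cos φ) = 15.765082·(0.42062417 − 0.43413320·0.90723498) = 0.421926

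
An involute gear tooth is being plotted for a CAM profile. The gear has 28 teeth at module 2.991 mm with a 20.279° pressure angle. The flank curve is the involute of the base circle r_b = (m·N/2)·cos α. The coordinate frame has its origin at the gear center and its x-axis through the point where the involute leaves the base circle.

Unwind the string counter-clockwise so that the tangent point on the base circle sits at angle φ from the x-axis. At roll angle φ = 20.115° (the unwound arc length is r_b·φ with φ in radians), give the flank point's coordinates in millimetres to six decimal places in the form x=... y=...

x=41.624987 y=0.559582

pitch radius r_p = m·N/2 = 2.991·28/2 = 41.874000
base radius r_b = r_p·cos α = 41.874000·cos 20.279° = 39.278483
roll angle φ = 20.115° = 0.35107298 rad
x = r_b·(cos φ + φ·sin φ) = 39.278483·(0.93900425 + 0.35107298·0.34390554) = 41.624987
y = r_b·(sin φ − φ·cos φ) = 39.278483·(0.34390554 − 0.35107298·0.93900425) = 0.559582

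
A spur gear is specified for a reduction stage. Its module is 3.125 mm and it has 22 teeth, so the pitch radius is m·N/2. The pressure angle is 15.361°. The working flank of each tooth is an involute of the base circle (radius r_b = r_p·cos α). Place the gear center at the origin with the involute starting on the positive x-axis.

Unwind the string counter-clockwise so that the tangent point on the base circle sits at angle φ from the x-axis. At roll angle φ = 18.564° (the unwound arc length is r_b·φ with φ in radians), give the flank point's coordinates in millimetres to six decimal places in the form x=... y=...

pitch radius r_p = m·N/2 = 3.125·22/2 = 34.375000
base radius r_b = r_p·cos α = 34.375000·cos 15.361° = 33.146985
roll angle φ = 18.564° = 0.32400292 rad
x = r_b·(cos φ + φ·sin φ) = 33.146985·(0.94796863 + 0.32400292·0.31836375) = 34.841440
y = r_b·(sin φ − φ·cos φ) = 33.146985·(0.31836375 − 0.32400292·0.94796863) = 0.371881

x=34.841440 y=0.371881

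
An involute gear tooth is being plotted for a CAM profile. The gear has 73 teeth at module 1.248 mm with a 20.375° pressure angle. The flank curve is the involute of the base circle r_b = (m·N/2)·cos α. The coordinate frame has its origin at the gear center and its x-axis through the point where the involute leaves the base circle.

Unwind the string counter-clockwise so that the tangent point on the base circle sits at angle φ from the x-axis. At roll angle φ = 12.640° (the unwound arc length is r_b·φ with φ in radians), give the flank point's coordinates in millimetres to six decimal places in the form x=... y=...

x=43.728507 y=0.152085

pitch radius r_p = m·N/2 = 1.248·73/2 = 45.552000
base radius r_b = r_p·cos α = 45.552000·cos 20.375° = 42.701993
roll angle φ = 12.640° = 0.22060962 rad
x = r_b·(cos φ + φ·sin φ) = 42.701993·(0.97576423 + 0.22060962·0.21882451) = 43.728507
y = r_b·(sin φ − φ·cos φ) = 42.701993·(0.21882451 − 0.22060962·0.97576423) = 0.152085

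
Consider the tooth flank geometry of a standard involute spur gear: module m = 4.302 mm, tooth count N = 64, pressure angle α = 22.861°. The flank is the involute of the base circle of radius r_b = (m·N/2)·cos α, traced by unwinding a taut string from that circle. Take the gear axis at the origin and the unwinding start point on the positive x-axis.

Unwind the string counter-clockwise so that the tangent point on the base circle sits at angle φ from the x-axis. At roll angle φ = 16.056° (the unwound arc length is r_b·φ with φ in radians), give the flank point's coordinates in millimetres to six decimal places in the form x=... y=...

pitch radius r_p = m·N/2 = 4.302·64/2 = 137.664000
base radius r_b = r_p·cos α = 137.664000·cos 22.861° = 126.850501
roll angle φ = 16.056° = 0.28023006 rad
x = r_b·(cos φ + φ·sin φ) = 126.850501·(0.96099183 + 0.28023006·0.27657675) = 131.733859
y = r_b·(sin φ − φ·cos φ) = 126.850501·(0.27657675 − 0.28023006·0.96099183) = 0.923211

x=131.733859 y=0.923211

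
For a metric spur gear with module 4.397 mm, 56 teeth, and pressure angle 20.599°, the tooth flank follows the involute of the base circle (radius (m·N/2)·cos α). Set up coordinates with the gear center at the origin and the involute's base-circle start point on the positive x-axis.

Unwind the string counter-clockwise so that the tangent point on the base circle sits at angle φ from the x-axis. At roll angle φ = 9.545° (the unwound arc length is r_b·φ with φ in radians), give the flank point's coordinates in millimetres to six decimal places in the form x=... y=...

x=116.832764 y=0.177114

pitch radius r_p = m·N/2 = 4.397·56/2 = 123.116000
base radius r_b = r_p·cos α = 123.116000·cos 20.599° = 115.244662
roll angle φ = 9.545° = 0.16659168 rad
x = r_b·(cos φ + φ·sin φ) = 115.244662·(0.98615567 + 0.16659168·0.16582218) = 116.832764
y = r_b·(sin φ − φ·cos φ) = 115.244662·(0.16582218 − 0.16659168·0.98615567) = 0.177114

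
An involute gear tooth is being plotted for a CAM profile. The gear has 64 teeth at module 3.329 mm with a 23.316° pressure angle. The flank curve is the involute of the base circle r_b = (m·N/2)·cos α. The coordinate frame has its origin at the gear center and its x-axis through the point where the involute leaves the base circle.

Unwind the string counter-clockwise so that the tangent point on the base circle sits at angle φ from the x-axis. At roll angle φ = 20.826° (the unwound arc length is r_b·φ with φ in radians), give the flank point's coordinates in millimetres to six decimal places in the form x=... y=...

pitch radius r_p = m·N/2 = 3.329·64/2 = 106.528000
base radius r_b = r_p·cos α = 106.528000·cos 23.316° = 97.828486
roll angle φ = 20.826° = 0.36348227 rad
x = r_b·(cos φ + φ·sin φ) = 97.828486·(0.93466444 + 0.36348227·0.35553114) = 104.079110
y = r_b·(sin φ − φ·cos φ) = 97.828486·(0.35553114 − 0.36348227·0.93466444) = 1.545415

x=104.079110 y=1.545415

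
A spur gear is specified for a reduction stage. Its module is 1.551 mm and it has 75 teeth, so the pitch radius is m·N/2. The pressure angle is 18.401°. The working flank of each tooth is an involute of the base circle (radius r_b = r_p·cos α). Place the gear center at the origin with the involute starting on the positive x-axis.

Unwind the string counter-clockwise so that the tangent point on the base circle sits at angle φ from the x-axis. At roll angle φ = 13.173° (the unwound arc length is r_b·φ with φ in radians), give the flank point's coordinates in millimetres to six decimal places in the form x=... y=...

x=56.628088 y=0.222391

pitch radius r_p = m·N/2 = 1.551·75/2 = 58.162500
base radius r_b = r_p·cos α = 58.162500·cos 18.401° = 55.188681
roll angle φ = 13.173° = 0.22991222 rad
x = r_b·(cos φ + φ·sin φ) = 55.188681·(0.97368640 + 0.22991222·0.22789206) = 56.628088
y = r_b·(sin φ − φ·cos φ) = 55.188681·(0.22789206 − 0.22991222·0.97368640) = 0.222391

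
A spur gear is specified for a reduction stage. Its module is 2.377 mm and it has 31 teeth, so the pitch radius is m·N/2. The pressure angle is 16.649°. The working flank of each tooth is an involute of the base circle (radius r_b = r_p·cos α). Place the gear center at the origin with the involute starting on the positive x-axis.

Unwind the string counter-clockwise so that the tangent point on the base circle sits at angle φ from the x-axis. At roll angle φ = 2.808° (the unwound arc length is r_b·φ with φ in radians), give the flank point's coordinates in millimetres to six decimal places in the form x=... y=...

pitch radius r_p = m·N/2 = 2.377·31/2 = 36.843500
base radius r_b = r_p·cos α = 36.843500·cos 16.649° = 35.298943
roll angle φ = 2.808° = 0.04900885 rad
x = r_b·(cos φ + φ·sin φ) = 35.298943·(0.99879931 + 0.04900885·0.04898923) = 35.341309
y = r_b·(sin φ − φ·cos φ) = 35.298943·(0.04898923 − 0.04900885·0.99879931) = 0.001385

x=35.341309 y=0.001385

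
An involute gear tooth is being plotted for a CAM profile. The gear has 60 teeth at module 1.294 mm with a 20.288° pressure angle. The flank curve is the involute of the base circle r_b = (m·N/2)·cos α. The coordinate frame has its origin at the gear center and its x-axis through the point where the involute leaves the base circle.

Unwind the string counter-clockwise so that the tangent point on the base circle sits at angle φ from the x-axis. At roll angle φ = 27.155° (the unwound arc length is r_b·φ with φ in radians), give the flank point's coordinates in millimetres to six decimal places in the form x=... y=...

x=40.274322 y=1.263322

pitch radius r_p = m·N/2 = 1.294·60/2 = 38.820000
base radius r_b = r_p·cos α = 38.820000·cos 20.288° = 36.411668
roll angle φ = 27.155° = 0.47394416 rad
x = r_b·(cos φ + φ·sin φ) = 36.411668·(0.88977510 + 0.47394416·0.45639924) = 40.274322
y = r_b·(sin φ − φ·cos φ) = 36.411668·(0.45639924 − 0.47394416·0.88977510) = 1.263322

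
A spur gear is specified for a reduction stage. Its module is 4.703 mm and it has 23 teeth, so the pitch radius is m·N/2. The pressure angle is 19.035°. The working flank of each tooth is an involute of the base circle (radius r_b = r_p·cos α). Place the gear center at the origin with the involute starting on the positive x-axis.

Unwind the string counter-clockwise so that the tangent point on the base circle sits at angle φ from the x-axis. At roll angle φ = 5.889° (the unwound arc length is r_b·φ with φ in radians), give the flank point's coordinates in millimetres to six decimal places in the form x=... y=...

x=51.396480 y=0.018485

pitch radius r_p = m·N/2 = 4.703·23/2 = 54.084500
base radius r_b = r_p·cos α = 54.084500·cos 19.035° = 51.127134
roll angle φ = 5.889° = 0.10278244 rad
x = r_b·(cos φ + φ·sin φ) = 51.127134·(0.99472253 + 0.10278244·0.10260157) = 51.396480
y = r_b·(sin φ − φ·cos φ) = 51.127134·(0.10260157 − 0.10278244·0.99472253) = 0.018485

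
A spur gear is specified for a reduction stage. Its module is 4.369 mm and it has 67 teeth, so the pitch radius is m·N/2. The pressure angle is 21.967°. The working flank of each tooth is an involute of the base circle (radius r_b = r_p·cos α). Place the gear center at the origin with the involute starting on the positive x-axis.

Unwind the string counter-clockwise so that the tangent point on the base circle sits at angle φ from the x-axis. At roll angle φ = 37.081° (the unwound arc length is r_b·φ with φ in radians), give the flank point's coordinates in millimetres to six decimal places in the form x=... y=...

x=161.253892 y=11.758671

pitch radius r_p = m·N/2 = 4.369·67/2 = 146.361500
base radius r_b = r_p·cos α = 146.361500·cos 21.967° = 135.735576
roll angle φ = 37.081° = 0.64718554 rad
x = r_b·(cos φ + φ·sin φ) = 135.735576·(0.79778392 + 0.64718554·0.60294347) = 161.253892
y = r_b·(sin φ − φ·cos φ) = 135.735576·(0.60294347 − 0.64718554·0.79778392) = 11.758671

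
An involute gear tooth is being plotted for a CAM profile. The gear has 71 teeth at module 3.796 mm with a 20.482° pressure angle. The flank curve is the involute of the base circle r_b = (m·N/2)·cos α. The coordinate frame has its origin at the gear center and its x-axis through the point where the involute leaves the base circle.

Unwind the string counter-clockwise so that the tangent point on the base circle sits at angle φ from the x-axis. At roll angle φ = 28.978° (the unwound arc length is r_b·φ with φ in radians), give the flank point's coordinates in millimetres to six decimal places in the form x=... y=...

x=141.366599 y=5.305903

pitch radius r_p = m·N/2 = 3.796·71/2 = 134.758000
base radius r_b = r_p·cos α = 134.758000·cos 20.482° = 126.238891
roll angle φ = 28.978° = 0.50576151 rad
x = r_b·(cos φ + φ·sin φ) = 126.238891·(0.87480580 + 0.50576151·0.48447375) = 141.366599
y = r_b·(sin φ − φ·cos φ) = 126.238891·(0.48447375 − 0.50576151·0.87480580) = 5.305903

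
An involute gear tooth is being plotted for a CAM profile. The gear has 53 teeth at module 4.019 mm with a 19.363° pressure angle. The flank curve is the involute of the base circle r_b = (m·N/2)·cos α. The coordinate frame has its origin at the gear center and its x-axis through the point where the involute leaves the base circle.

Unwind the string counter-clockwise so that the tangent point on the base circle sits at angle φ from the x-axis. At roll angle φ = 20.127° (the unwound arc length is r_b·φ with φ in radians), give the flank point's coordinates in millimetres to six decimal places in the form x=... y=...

x=106.488933 y=1.434023

pitch radius r_p = m·N/2 = 4.019·53/2 = 106.503500
base radius r_b = r_p·cos α = 106.503500·cos 19.363° = 100.479338
roll angle φ = 20.127° = 0.35128242 rad
x = r_b·(cos φ + φ·sin φ) = 100.479338·(0.93893220 + 0.35128242·0.34410219) = 106.488933
y = r_b·(sin φ − φ·cos φ) = 100.479338·(0.34410219 − 0.35128242·0.93893220) = 1.434023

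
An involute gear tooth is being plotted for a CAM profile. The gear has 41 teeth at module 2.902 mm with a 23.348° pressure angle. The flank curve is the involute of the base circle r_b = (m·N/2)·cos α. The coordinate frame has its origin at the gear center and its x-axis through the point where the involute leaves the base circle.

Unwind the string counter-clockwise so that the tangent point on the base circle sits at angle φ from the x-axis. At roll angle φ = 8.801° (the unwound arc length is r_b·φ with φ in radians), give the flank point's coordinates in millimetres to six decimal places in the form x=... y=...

pitch radius r_p = m·N/2 = 2.902·41/2 = 59.491000
base radius r_b = r_p·cos α = 59.491000·cos 23.348° = 54.619561
roll angle φ = 8.801° = 0.15360643 rad
x = r_b·(cos φ + φ·sin φ) = 54.619561·(0.98822571 + 0.15360643·0.15300308) = 55.260137
y = r_b·(sin φ − φ·cos φ) = 54.619561·(0.15300308 − 0.15360643·0.98822571) = 0.065831

x=55.260137 y=0.065831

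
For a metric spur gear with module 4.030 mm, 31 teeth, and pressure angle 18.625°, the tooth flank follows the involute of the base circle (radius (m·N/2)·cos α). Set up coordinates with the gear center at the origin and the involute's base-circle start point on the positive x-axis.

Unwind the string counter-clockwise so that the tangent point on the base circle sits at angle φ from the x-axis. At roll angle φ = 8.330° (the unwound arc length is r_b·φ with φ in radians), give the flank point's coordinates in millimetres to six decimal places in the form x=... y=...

pitch radius r_p = m·N/2 = 4.030·31/2 = 62.465000
base radius r_b = r_p·cos α = 62.465000·cos 18.625° = 59.193655
roll angle φ = 8.330° = 0.14538593 rad
x = r_b·(cos φ + φ·sin φ) = 59.193655·(0.98945007 + 0.14538593·0.14487430) = 59.815943
y = r_b·(sin φ − φ·cos φ) = 59.193655·(0.14487430 − 0.14538593·0.98945007) = 0.060507

x=59.815943 y=0.060507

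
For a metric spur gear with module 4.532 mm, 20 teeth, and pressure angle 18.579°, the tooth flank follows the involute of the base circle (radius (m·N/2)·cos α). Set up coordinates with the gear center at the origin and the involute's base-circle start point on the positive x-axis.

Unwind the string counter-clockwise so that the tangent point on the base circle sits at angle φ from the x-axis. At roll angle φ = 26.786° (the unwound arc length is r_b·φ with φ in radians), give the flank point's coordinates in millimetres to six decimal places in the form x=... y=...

x=47.399217 y=1.431391

pitch radius r_p = m·N/2 = 4.532·20/2 = 45.320000
base radius r_b = r_p·cos α = 45.320000·cos 18.579° = 42.958160
roll angle φ = 26.786° = 0.46750389 rad
x = r_b·(cos φ + φ·sin φ) = 42.958160·(0.89269596 + 0.46750389·0.45065943) = 47.399217
y = r_b·(sin φ − φ·cos φ) = 42.958160·(0.45065943 − 0.46750389·0.89269596) = 1.431391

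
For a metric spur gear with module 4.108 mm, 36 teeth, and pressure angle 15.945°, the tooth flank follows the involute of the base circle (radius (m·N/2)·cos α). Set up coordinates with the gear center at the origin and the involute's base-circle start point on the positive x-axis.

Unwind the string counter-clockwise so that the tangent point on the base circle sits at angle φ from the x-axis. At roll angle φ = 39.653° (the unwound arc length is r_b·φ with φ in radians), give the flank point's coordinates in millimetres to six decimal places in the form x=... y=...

x=86.140916 y=7.486127

pitch radius r_p = m·N/2 = 4.108·36/2 = 73.944000
base radius r_b = r_p·cos α = 73.944000·cos 15.945° = 71.099067
roll angle φ = 39.653° = 0.69207541 rad
x = r_b·(cos φ + φ·sin φ) = 71.099067·(0.76992328 + 0.69207541·0.63813646) = 86.140916
y = r_b·(sin φ − φ·cos φ) = 71.099067·(0.63813646 − 0.69207541·0.76992328) = 7.486127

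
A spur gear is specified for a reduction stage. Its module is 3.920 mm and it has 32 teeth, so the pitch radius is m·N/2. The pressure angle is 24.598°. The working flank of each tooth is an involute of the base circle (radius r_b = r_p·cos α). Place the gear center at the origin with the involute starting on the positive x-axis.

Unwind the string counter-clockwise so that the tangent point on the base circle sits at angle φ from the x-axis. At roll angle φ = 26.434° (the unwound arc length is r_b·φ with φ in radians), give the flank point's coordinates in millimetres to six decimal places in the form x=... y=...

pitch radius r_p = m·N/2 = 3.920·32/2 = 62.720000
base radius r_b = r_p·cos α = 62.720000·cos 24.598° = 57.028200
roll angle φ = 26.434° = 0.46136033 rad
x = r_b·(cos φ + φ·sin φ) = 57.028200·(0.89544775 + 0.46136033·0.44516663) = 62.778352
y = r_b·(sin φ − φ·cos φ) = 57.028200·(0.44516663 − 0.46136033·0.89544775) = 1.827329

x=62.778352 y=1.827329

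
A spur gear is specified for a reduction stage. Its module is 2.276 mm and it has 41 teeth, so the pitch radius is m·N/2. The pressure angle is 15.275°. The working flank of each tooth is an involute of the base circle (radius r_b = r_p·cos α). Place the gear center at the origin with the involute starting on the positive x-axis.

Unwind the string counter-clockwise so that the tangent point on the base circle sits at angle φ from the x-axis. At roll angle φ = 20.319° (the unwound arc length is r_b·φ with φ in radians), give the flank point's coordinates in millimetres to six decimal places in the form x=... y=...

pitch radius r_p = m·N/2 = 2.276·41/2 = 46.658000
base radius r_b = r_p·cos α = 46.658000·cos 15.275° = 45.009688
roll angle φ = 20.319° = 0.35463345 rad
x = r_b·(cos φ + φ·sin φ) = 45.009688·(0.93777383 + 0.35463345·0.34724665) = 47.751638
y = r_b·(sin φ − φ·cos φ) = 45.009688·(0.34724665 − 0.35463345·0.93777383) = 0.660773

x=47.751638 y=0.660773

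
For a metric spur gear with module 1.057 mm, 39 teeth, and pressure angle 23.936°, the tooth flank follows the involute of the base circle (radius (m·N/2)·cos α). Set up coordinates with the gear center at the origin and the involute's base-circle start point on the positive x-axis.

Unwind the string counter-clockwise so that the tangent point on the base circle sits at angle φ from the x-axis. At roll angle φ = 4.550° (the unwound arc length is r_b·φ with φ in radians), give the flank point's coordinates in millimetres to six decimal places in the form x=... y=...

x=18.898203 y=0.003143

pitch radius r_p = m·N/2 = 1.057·39/2 = 20.611500
base radius r_b = r_p·cos α = 20.611500·cos 23.936° = 18.838895
roll angle φ = 4.550° = 0.07941248 rad
x = r_b·(cos φ + φ·sin φ) = 18.838895·(0.99684849 + 0.07941248·0.07932904) = 18.898203
y = r_b·(sin φ − φ·cos φ) = 18.838895·(0.07932904 − 0.07941248·0.99684849) = 0.003143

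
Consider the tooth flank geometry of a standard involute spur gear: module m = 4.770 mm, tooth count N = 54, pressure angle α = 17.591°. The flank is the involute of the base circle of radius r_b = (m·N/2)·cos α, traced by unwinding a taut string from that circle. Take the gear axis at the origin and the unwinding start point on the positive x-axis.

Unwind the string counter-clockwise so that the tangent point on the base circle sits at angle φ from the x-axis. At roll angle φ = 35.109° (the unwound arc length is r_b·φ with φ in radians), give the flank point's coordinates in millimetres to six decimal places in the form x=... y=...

pitch radius r_p = m·N/2 = 4.770·54/2 = 128.790000
base radius r_b = r_p·cos α = 128.790000·cos 17.591° = 122.767542
roll angle φ = 35.109° = 0.61276765 rad
x = r_b·(cos φ + φ·sin φ) = 122.767542·(0.81805939 + 0.61276765·0.57513376) = 143.697289
y = r_b·(sin φ − φ·cos φ) = 122.767542·(0.57513376 − 0.61276765·0.81805939) = 9.066805

x=143.697289 y=9.066805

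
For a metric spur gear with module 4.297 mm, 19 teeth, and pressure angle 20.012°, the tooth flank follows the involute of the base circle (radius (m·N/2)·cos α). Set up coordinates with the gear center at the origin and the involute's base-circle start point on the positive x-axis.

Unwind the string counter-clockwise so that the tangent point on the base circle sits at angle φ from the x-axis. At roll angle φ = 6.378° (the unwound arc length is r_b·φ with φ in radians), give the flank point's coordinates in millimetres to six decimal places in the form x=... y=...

pitch radius r_p = m·N/2 = 4.297·19/2 = 40.821500
base radius r_b = r_p·cos α = 40.821500·cos 20.012° = 38.356737
roll angle φ = 6.378° = 0.11131710 rad
x = r_b·(cos φ + φ·sin φ) = 38.356737·(0.99381065 + 0.11131710·0.11108734) = 38.593650
y = r_b·(sin φ − φ·cos φ) = 38.356737·(0.11108734 − 0.11131710·0.99381065) = 0.017614

x=38.593650 y=0.017614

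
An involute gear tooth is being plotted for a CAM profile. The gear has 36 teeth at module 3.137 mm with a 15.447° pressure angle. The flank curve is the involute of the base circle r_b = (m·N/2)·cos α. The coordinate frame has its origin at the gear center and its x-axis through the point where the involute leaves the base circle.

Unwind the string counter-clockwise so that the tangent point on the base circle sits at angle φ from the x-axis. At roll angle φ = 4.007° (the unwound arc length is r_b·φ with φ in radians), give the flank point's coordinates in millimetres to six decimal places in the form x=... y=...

pitch radius r_p = m·N/2 = 3.137·36/2 = 56.466000
base radius r_b = r_p·cos α = 56.466000·cos 15.447° = 54.426292
roll angle φ = 4.007° = 0.06993534 rad
x = r_b·(cos φ + φ·sin φ) = 54.426292·(0.99755552 + 0.06993534·0.06987835) = 54.559228
y = r_b·(sin φ − φ·cos φ) = 54.426292·(0.06987835 − 0.06993534·0.99755552) = 0.006202

x=54.559228 y=0.006202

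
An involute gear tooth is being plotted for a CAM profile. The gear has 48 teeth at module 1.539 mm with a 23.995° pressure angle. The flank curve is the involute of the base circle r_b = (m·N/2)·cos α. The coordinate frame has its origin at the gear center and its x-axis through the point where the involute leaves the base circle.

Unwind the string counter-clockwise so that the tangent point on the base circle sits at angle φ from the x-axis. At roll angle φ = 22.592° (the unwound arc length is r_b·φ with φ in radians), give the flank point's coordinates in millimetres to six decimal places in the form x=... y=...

x=36.266139 y=0.678898

pitch radius r_p = m·N/2 = 1.539·48/2 = 36.936000
base radius r_b = r_p·cos α = 36.936000·cos 23.995° = 33.744026
roll angle φ = 22.592° = 0.39430478 rad
x = r_b·(cos φ + φ·sin φ) = 33.744026·(0.92326387 + 0.39430478·0.38416641) = 36.266139
y = r_b·(sin φ − φ·cos φ) = 33.744026·(0.38416641 − 0.39430478·0.92326387) = 0.678898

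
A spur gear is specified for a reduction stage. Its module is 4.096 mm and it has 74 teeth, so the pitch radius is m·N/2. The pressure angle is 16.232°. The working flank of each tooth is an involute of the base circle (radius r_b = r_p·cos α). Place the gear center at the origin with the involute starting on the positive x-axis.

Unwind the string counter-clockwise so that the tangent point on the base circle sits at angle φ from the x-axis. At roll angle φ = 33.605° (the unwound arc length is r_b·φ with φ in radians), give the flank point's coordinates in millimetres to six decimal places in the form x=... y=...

x=168.427231 y=9.453741

pitch radius r_p = m·N/2 = 4.096·74/2 = 151.552000
base radius r_b = r_p·cos α = 151.552000·cos 16.232° = 145.510791
roll angle φ = 33.605° = 0.58651790 rad
x = r_b·(cos φ + φ·sin φ) = 145.510791·(0.83287295 + 0.58651790·0.55346423) = 168.427231
y = r_b·(sin φ − φ·cos φ) = 145.510791·(0.55346423 − 0.58651790·0.83287295) = 9.453741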